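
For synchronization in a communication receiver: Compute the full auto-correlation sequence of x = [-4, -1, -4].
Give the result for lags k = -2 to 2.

r_xx[k] = sum_m x[m]*x[m+k], indexed from 0, for k = -2 to 2:
  r_xx[-2] = x[2]*x[0] = 16
  r_xx[-1] = x[1]*x[0] + x[2]*x[1] = 8
  r_xx[0] = x[0]*x[0] + x[1]*x[1] + x[2]*x[2] = 33
  r_xx[1] = x[0]*x[1] + x[1]*x[2] = 8
  r_xx[2] = x[0]*x[2] = 16
r_xx = [16, 8, 33, 8, 16]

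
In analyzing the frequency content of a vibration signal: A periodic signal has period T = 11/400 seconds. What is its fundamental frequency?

The fundamental frequency is the reciprocal of the period.
f = 1/T = 1/(11/400) = 400/11 Hz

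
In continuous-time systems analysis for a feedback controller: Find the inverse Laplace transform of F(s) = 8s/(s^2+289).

Standard pair: s/(s^2+w^2) <-> cos(wt)*u(t)
With k=8, w=17: f(t) = 8*cos(17t)*u(t)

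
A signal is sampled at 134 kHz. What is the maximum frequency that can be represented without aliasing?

The maximum frequency that can be represented without aliasing
is the Nyquist frequency: f_max = f_s / 2 = 134 kHz / 2 = 67 kHz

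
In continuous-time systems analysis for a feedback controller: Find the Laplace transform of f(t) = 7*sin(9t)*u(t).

Standard pair: sin(wt)*u(t) <-> w/(s^2+w^2)
With w = 9: L{7*sin(9t)*u(t)} = 63/(s^2+81)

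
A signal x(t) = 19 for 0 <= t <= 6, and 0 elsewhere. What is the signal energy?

Energy = integral of |x(t)|^2 dt over the signal duration
= 19^2 * 6 = 361 * 6 = 2166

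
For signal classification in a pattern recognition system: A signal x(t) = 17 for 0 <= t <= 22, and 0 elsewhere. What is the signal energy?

Energy = integral of |x(t)|^2 dt over the signal duration
= 17^2 * 22 = 289 * 22 = 6358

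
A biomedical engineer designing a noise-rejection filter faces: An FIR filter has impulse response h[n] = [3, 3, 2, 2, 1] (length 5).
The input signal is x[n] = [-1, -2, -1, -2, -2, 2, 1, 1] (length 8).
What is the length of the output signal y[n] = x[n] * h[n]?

For linear convolution, the output length is:
len(y) = len(x) + len(h) - 1 = 8 + 5 - 1 = 12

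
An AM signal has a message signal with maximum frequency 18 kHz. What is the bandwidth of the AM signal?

In AM (double-sideband), the bandwidth is twice the message frequency.
BW = 2 * f_m = 2 * 18 kHz = 36 kHz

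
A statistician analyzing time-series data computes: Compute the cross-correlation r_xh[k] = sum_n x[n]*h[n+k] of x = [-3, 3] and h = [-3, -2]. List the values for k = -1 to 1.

Both sequences indexed from 0 and zero outside their support.
Lags with overlap: k = -1 to 1.
  r_xh[-1] = x[1]*h[0] = -9
  r_xh[0] = x[0]*h[0] + x[1]*h[1] = 3
  r_xh[1] = x[0]*h[1] = 6
r_xh = [-9, 3, 6] (for k = -1, ..., 1)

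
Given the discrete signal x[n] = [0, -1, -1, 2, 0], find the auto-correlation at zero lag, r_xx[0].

The auto-correlation at zero lag r_xx[0] equals the signal energy.
r_xx[0] = sum of x[n]^2 = 0^2 + (-1)^2 + (-1)^2 + 2^2 + 0^2
= 0 + 1 + 1 + 4 + 0 = 6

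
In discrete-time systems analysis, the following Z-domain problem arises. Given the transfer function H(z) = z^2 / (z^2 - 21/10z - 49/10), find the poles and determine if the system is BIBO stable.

Poles are roots of the denominator: z^2 - 21/10z - 49/10 = 0.
Quadratic formula: z = [-(-21/10) +/- sqrt((-21/10)^2 - 4*(-49/10))] / 2
Discriminant = 441/100 + 98/5 = 2401/100; sqrt = 49/10.
z = (21/10 +/- 49/10) / 2 => z = 7/2 or z = -7/5.
|p1| = 7/5, |p2| = 7/2.
For BIBO stability, all poles must lie inside the unit circle (|p| < 1).
System is UNSTABLE since at least one |p| >= 1.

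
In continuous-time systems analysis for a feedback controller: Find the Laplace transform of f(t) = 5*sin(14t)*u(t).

Standard pair: sin(wt)*u(t) <-> w/(s^2+w^2)
With w = 14: L{5*sin(14t)*u(t)} = 70/(s^2+196)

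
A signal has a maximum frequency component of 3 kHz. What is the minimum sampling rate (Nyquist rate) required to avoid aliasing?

By the Nyquist-Shannon sampling theorem,
the minimum sampling rate (Nyquist rate) must be at least 2 * f_max.
Nyquist rate = 2 * 3 kHz = 6 kHz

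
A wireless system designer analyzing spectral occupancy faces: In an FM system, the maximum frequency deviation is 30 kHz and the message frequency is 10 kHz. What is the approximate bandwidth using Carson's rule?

Carson's rule: BW = 2*(delta_f + f_m)
= 2*(30 + 10) kHz = 80 kHz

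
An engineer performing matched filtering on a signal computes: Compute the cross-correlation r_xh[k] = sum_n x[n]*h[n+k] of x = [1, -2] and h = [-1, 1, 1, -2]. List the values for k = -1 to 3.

Both sequences indexed from 0 and zero outside their support.
Lags with overlap: k = -1 to 3.
  r_xh[-1] = x[1]*h[0] = 2
  r_xh[0] = x[0]*h[0] + x[1]*h[1] = -3
  r_xh[1] = x[0]*h[1] + x[1]*h[2] = -1
  r_xh[2] = x[0]*h[2] + x[1]*h[3] = 5
  r_xh[3] = x[0]*h[3] = -2
r_xh = [2, -3, -1, 5, -2] (for k = -1, ..., 3)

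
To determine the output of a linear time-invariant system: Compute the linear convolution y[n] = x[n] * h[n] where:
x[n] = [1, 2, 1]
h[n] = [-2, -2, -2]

y[n] = sum_k x[k]*h[n-k]. Output length = len(x) + len(h) - 1 = 3 + 3 - 1 = 5.
y[0] = 1*-2 = -2
y[1] = 2*-2 + 1*-2 = -6
y[2] = 1*-2 + 2*-2 + 1*-2 = -8
y[3] = 1*-2 + 2*-2 = -6
y[4] = 1*-2 = -2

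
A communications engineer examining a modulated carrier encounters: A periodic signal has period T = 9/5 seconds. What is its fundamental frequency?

The fundamental frequency is the reciprocal of the period.
f = 1/T = 1/(9/5) = 5/9 Hz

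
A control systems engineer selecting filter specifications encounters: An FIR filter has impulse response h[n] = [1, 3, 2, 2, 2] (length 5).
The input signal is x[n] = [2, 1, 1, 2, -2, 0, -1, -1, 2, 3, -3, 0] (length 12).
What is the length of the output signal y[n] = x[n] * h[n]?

For linear convolution, the output length is:
len(y) = len(x) + len(h) - 1 = 12 + 5 - 1 = 16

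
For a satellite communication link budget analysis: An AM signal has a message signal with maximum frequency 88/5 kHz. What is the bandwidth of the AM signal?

In AM (double-sideband), the bandwidth is twice the message frequency.
BW = 2 * f_m = 2 * 88/5 kHz = 176/5 kHz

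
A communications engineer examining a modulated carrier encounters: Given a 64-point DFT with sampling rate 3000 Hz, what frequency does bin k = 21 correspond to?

The frequency of DFT bin k is: f_k = k * f_s / N
f_21 = 21 * 3000 / 64 = 7875/8 Hz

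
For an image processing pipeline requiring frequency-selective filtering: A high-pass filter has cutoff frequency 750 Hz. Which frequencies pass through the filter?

A high-pass filter passes all frequencies above the cutoff frequency 750 Hz and attenuates lower frequencies.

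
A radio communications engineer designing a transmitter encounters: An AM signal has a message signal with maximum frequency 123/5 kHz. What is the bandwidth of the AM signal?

In AM (double-sideband), the bandwidth is twice the message frequency.
BW = 2 * f_m = 2 * 123/5 kHz = 246/5 kHz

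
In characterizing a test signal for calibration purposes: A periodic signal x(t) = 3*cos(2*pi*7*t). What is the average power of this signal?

Average power of A*cos(wt) is A^2/2.
P = 3^2 / 2 = 9/2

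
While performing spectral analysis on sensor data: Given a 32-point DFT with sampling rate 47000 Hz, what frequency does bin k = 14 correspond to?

The frequency of DFT bin k is: f_k = k * f_s / N
f_14 = 14 * 47000 / 32 = 41125/2 Hz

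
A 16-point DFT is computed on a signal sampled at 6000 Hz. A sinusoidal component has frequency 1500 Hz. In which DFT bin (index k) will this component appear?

DFT frequency resolution = f_s/N = 6000/16 = 375 Hz
Bin index k = f_signal / resolution = 1500 / 375 = 4
The signal frequency 1500 Hz falls in DFT bin k = 4.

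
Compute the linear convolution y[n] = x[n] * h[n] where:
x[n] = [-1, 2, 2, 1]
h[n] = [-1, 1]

y[n] = sum_k x[k]*h[n-k]. Output length = len(x) + len(h) - 1 = 4 + 2 - 1 = 5.
y[0] = -1*-1 = 1
y[1] = 2*-1 + -1*1 = -3
y[2] = 2*-1 + 2*1 = 0
y[3] = 1*-1 + 2*1 = 1
y[4] = 1*1 = 1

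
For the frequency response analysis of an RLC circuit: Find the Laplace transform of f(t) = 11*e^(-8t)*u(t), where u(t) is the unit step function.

Standard Laplace transform pair:
e^(-at)*u(t) <-> 1/(s+a)
With a = 8: L{11*e^(-8t)*u(t)} = 11/(s+8), ROC: Re(s) > -8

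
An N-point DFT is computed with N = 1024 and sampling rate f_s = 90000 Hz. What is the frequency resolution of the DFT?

DFT frequency resolution = f_s / N
= 90000 / 1024 = 5625/64 Hz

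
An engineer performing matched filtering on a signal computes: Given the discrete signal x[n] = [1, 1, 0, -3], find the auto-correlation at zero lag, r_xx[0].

The auto-correlation at zero lag r_xx[0] equals the signal energy.
r_xx[0] = sum of x[n]^2 = 1^2 + 1^2 + 0^2 + (-3)^2
= 1 + 1 + 0 + 9 = 11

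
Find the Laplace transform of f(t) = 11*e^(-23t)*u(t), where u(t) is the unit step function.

Standard Laplace transform pair:
e^(-at)*u(t) <-> 1/(s+a)
With a = 23: L{11*e^(-23t)*u(t)} = 11/(s+23), ROC: Re(s) > -23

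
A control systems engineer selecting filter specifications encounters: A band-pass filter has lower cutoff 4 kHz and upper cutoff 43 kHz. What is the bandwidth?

Bandwidth = f_high - f_low
= 43 kHz - 4 kHz = 39 kHz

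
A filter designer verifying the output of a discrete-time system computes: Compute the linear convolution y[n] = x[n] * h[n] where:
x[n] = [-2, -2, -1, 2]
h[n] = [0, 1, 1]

y[n] = sum_k x[k]*h[n-k]. Output length = len(x) + len(h) - 1 = 4 + 3 - 1 = 6.
y[0] = -2*0 = 0
y[1] = -2*0 + -2*1 = -2
y[2] = -1*0 + -2*1 + -2*1 = -4
y[3] = 2*0 + -1*1 + -2*1 = -3
y[4] = 2*1 + -1*1 = 1
y[5] = 2*1 = 2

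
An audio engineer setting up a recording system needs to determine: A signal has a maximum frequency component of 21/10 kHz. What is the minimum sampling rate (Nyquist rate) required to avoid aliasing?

By the Nyquist-Shannon sampling theorem,
the minimum sampling rate (Nyquist rate) must be at least 2 * f_max.
Nyquist rate = 2 * 21/10 kHz = 21/5 kHz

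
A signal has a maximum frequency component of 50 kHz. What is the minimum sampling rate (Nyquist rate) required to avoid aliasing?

By the Nyquist-Shannon sampling theorem,
the minimum sampling rate (Nyquist rate) must be at least 2 * f_max.
Nyquist rate = 2 * 50 kHz = 100 kHz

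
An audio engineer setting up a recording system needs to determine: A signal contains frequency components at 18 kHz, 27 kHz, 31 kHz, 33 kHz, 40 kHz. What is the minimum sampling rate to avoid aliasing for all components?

The highest frequency component is f_max = 40 kHz.
Nyquist rate = 2 * f_max = 2 * 40 kHz = 80 kHz.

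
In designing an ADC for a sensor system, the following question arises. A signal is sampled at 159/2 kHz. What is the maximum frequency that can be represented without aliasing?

The maximum frequency that can be represented without aliasing
is the Nyquist frequency: f_max = f_s / 2 = 159/2 kHz / 2 = 159/4 kHz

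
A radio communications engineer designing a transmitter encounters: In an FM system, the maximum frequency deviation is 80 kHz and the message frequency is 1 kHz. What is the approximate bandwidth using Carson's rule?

Carson's rule: BW = 2*(delta_f + f_m)
= 2*(80 + 1) kHz = 162 kHz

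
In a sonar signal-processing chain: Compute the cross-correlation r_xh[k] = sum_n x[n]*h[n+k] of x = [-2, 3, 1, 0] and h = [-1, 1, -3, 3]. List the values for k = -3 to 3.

Both sequences indexed from 0 and zero outside their support.
Lags with overlap: k = -3 to 3.
  r_xh[-3] = x[3]*h[0] = 0
  r_xh[-2] = x[2]*h[0] + x[3]*h[1] = -1
  r_xh[-1] = x[1]*h[0] + x[2]*h[1] + x[3]*h[2] = -2
  r_xh[0] = x[0]*h[0] + x[1]*h[1] + x[2]*h[2] + x[3]*h[3] = 2
  r_xh[1] = x[0]*h[1] + x[1]*h[2] + x[2]*h[3] = -8
  r_xh[2] = x[0]*h[2] + x[1]*h[3] = 15
  r_xh[3] = x[0]*h[3] = -6
r_xh = [0, -1, -2, 2, -8, 15, -6] (for k = -3, ..., 3)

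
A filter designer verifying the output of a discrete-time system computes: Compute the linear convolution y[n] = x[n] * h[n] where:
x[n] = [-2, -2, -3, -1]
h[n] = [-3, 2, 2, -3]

y[n] = sum_k x[k]*h[n-k]. Output length = len(x) + len(h) - 1 = 4 + 4 - 1 = 7.
y[0] = -2*-3 = 6
y[1] = -2*-3 + -2*2 = 2
y[2] = -3*-3 + -2*2 + -2*2 = 1
y[3] = -1*-3 + -3*2 + -2*2 + -2*-3 = -1
y[4] = -1*2 + -3*2 + -2*-3 = -2
y[5] = -1*2 + -3*-3 = 7
y[6] = -1*-3 = 3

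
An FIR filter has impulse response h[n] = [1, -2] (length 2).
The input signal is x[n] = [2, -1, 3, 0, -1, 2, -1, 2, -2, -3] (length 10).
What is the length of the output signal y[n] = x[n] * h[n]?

For linear convolution, the output length is:
len(y) = len(x) + len(h) - 1 = 10 + 2 - 1 = 11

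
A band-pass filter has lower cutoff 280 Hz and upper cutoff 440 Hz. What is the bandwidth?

Bandwidth = f_high - f_low
= 440 Hz - 280 Hz = 160 Hz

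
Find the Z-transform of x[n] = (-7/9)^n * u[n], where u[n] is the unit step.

The Z-transform of a^n * u[n] is z/(z-a) for |z| > |a|.
Here a = -7/9, so X(z) = z/(z - (-7/9)) = 9z/(9z + 7)
ROC: |z| > 7/9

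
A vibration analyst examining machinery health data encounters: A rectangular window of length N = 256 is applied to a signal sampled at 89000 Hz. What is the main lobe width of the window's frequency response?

For a rectangular window of length N,
the main lobe width in frequency is 2*f_s/N.
= 2*89000/256 = 11125/16 Hz
This determines the minimum frequency separation for resolving two sinusoids.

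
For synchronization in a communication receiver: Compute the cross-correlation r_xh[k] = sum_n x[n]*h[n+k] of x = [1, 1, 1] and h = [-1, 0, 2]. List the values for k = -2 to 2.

Both sequences indexed from 0 and zero outside their support.
Lags with overlap: k = -2 to 2.
  r_xh[-2] = x[2]*h[0] = -1
  r_xh[-1] = x[1]*h[0] + x[2]*h[1] = -1
  r_xh[0] = x[0]*h[0] + x[1]*h[1] + x[2]*h[2] = 1
  r_xh[1] = x[0]*h[1] + x[1]*h[2] = 2
  r_xh[2] = x[0]*h[2] = 2
r_xh = [-1, -1, 1, 2, 2] (for k = -2, ..., 2)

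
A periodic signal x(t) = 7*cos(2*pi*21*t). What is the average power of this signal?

Average power of A*cos(wt) is A^2/2.
P = 7^2 / 2 = 49/2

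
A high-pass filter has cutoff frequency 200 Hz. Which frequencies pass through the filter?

A high-pass filter passes all frequencies above the cutoff frequency 200 Hz and attenuates lower frequencies.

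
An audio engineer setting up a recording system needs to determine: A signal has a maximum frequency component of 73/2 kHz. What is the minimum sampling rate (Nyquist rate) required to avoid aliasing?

By the Nyquist-Shannon sampling theorem,
the minimum sampling rate (Nyquist rate) must be at least 2 * f_max.
Nyquist rate = 2 * 73/2 kHz = 73 kHz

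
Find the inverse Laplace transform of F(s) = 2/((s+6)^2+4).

Standard pair: w/((s+a)^2+w^2) <-> e^(-at)*sin(wt)*u(t)
With a=6, w=2: f(t) = e^(-6t)*sin(2t)*u(t)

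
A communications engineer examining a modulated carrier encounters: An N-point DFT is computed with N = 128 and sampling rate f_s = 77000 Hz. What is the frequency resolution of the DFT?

DFT frequency resolution = f_s / N
= 77000 / 128 = 9625/16 Hz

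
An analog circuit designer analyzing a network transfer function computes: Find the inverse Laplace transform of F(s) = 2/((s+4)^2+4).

Standard pair: w/((s+a)^2+w^2) <-> e^(-at)*sin(wt)*u(t)
With a=4, w=2: f(t) = e^(-4t)*sin(2t)*u(t)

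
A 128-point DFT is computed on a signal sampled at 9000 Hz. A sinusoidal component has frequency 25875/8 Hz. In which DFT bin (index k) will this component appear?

DFT frequency resolution = f_s/N = 9000/128 = 1125/16 Hz
Bin index k = f_signal / resolution = 25875/8 / 1125/16 = 46
The signal frequency 25875/8 Hz falls in DFT bin k = 46.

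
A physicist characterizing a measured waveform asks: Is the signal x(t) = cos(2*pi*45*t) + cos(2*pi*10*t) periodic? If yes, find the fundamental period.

f1 = 45 Hz, f2 = 10 Hz
Period T1 = 1/45, T2 = 1/10
Ratio T1/T2 = 10/45, which is rational.
The signal is periodic with fundamental period T = 1/GCD(45,10) = 1/5 s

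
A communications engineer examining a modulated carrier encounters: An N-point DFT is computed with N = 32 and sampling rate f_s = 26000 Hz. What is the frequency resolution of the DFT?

DFT frequency resolution = f_s / N
= 26000 / 32 = 1625/2 Hz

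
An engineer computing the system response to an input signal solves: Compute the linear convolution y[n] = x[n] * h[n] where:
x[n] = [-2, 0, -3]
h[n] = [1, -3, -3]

y[n] = sum_k x[k]*h[n-k]. Output length = len(x) + len(h) - 1 = 3 + 3 - 1 = 5.
y[0] = -2*1 = -2
y[1] = 0*1 + -2*-3 = 6
y[2] = -3*1 + 0*-3 + -2*-3 = 3
y[3] = -3*-3 + 0*-3 = 9
y[4] = -3*-3 = 9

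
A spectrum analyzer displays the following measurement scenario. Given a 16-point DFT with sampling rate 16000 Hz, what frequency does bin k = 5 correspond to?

The frequency of DFT bin k is: f_k = k * f_s / N
f_5 = 5 * 16000 / 16 = 5000 Hz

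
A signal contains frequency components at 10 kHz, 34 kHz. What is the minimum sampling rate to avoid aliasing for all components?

The highest frequency component is f_max = 34 kHz.
Nyquist rate = 2 * f_max = 2 * 34 kHz = 68 kHz.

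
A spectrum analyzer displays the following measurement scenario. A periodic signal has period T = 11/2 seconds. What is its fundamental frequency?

The fundamental frequency is the reciprocal of the period.
f = 1/T = 1/(11/2) = 2/11 Hz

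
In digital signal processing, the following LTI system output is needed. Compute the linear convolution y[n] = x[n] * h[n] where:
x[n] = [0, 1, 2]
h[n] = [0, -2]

y[n] = sum_k x[k]*h[n-k]. Output length = len(x) + len(h) - 1 = 3 + 2 - 1 = 4.
y[0] = 0*0 = 0
y[1] = 1*0 + 0*-2 = 0
y[2] = 2*0 + 1*-2 = -2
y[3] = 2*-2 = -4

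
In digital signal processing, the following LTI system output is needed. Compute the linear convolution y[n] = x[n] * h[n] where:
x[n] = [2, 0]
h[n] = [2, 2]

y[n] = sum_k x[k]*h[n-k]. Output length = len(x) + len(h) - 1 = 2 + 2 - 1 = 3.
y[0] = 2*2 = 4
y[1] = 0*2 + 2*2 = 4
y[2] = 0*2 = 0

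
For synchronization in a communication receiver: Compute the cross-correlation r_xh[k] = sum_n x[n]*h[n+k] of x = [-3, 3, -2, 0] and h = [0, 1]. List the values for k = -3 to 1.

Both sequences indexed from 0 and zero outside their support.
Lags with overlap: k = -3 to 1.
  r_xh[-3] = x[3]*h[0] = 0
  r_xh[-2] = x[2]*h[0] + x[3]*h[1] = 0
  r_xh[-1] = x[1]*h[0] + x[2]*h[1] = -2
  r_xh[0] = x[0]*h[0] + x[1]*h[1] = 3
  r_xh[1] = x[0]*h[1] = -3
r_xh = [0, 0, -2, 3, -3] (for k = -3, ..., 1)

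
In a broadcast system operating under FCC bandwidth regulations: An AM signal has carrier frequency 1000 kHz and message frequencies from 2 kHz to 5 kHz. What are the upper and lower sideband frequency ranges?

Upper sideband (USB) = fc + [fm_low, fm_high] = 1000 + [2, 5] = [1002, 1005] kHz
Lower sideband (LSB) = fc - [fm_high, fm_low] = 1000 - [5, 2] = [995, 998] kHz
Total occupied spectrum: 995 kHz to 1005 kHz (plus carrier at 1000 kHz)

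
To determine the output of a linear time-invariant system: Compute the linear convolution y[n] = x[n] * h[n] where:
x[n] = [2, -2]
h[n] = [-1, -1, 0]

y[n] = sum_k x[k]*h[n-k]. Output length = len(x) + len(h) - 1 = 2 + 3 - 1 = 4.
y[0] = 2*-1 = -2
y[1] = -2*-1 + 2*-1 = 0
y[2] = -2*-1 + 2*0 = 2
y[3] = -2*0 = 0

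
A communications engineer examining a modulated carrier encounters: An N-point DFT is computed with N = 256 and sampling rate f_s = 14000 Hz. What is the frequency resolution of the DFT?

DFT frequency resolution = f_s / N
= 14000 / 256 = 875/16 Hz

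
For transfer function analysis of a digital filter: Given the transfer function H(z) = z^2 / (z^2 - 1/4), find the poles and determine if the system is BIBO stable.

Poles are roots of the denominator: z^2 - 1/4 = 0.
Quadratic formula: z = [-(0) +/- sqrt((0)^2 - 4*(-1/4))] / 2
Discriminant = 0 + 1 = 1; sqrt = 1.
z = (0 +/- 1) / 2 => z = 1/2 or z = -1/2.
|p1| = 1/2, |p2| = 1/2.
For BIBO stability, all poles must lie inside the unit circle (|p| < 1).
System is STABLE since both |p| < 1.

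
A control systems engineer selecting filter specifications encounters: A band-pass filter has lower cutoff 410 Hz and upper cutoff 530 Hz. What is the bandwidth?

Bandwidth = f_high - f_low
= 530 Hz - 410 Hz = 120 Hz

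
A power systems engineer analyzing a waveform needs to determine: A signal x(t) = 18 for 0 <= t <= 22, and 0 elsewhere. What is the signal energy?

Energy = integral of |x(t)|^2 dt over the signal duration
= 18^2 * 22 = 324 * 22 = 7128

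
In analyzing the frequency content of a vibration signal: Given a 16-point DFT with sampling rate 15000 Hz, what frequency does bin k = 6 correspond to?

The frequency of DFT bin k is: f_k = k * f_s / N
f_6 = 6 * 15000 / 16 = 5625 Hz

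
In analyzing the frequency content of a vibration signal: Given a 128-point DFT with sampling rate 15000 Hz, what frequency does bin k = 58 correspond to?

The frequency of DFT bin k is: f_k = k * f_s / N
f_58 = 58 * 15000 / 128 = 54375/8 Hz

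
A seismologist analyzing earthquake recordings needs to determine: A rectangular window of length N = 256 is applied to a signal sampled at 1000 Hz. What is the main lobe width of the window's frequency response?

For a rectangular window of length N,
the main lobe width in frequency is 2*f_s/N.
= 2*1000/256 = 125/16 Hz
This determines the minimum frequency separation for resolving two sinusoids.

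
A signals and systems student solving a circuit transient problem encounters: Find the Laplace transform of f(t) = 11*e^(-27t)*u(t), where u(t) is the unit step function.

Standard Laplace transform pair:
e^(-at)*u(t) <-> 1/(s+a)
With a = 27: L{11*e^(-27t)*u(t)} = 11/(s+27), ROC: Re(s) > -27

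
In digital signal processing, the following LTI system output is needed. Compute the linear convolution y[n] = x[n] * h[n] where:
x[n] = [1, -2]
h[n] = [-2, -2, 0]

y[n] = sum_k x[k]*h[n-k]. Output length = len(x) + len(h) - 1 = 2 + 3 - 1 = 4.
y[0] = 1*-2 = -2
y[1] = -2*-2 + 1*-2 = 2
y[2] = -2*-2 + 1*0 = 4
y[3] = -2*0 = 0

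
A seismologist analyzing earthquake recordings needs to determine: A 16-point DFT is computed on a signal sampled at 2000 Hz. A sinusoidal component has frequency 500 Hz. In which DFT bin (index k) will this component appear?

DFT frequency resolution = f_s/N = 2000/16 = 125 Hz
Bin index k = f_signal / resolution = 500 / 125 = 4
The signal frequency 500 Hz falls in DFT bin k = 4.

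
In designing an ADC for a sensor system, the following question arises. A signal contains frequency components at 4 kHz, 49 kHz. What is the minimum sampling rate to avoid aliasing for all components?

The highest frequency component is f_max = 49 kHz.
Nyquist rate = 2 * f_max = 2 * 49 kHz = 98 kHz.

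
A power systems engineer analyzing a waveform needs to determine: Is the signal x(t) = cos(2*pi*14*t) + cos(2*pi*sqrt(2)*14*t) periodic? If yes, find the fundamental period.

f1 = 14 Hz, f2 = 14*sqrt(2) Hz
Ratio f2/f1 = sqrt(2), which is irrational.
Since the frequency ratio is irrational, no common period exists.
The signal is not periodic.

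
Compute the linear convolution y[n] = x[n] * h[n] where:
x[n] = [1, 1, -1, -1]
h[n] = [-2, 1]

y[n] = sum_k x[k]*h[n-k]. Output length = len(x) + len(h) - 1 = 4 + 2 - 1 = 5.
y[0] = 1*-2 = -2
y[1] = 1*-2 + 1*1 = -1
y[2] = -1*-2 + 1*1 = 3
y[3] = -1*-2 + -1*1 = 1
y[4] = -1*1 = -1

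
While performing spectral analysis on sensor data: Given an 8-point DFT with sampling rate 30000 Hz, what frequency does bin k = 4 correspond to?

The frequency of DFT bin k is: f_k = k * f_s / N
f_4 = 4 * 30000 / 8 = 15000 Hz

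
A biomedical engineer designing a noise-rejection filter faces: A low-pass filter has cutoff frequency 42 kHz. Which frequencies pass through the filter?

A low-pass filter passes all frequencies below the cutoff frequency 42 kHz and attenuates higher frequencies.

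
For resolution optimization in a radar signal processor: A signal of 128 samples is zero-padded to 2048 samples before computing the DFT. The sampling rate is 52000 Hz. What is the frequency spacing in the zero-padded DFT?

Original DFT: N = 128, resolution = f_s/N = 52000/128 = 1625/4 Hz
Zero-padded DFT: N = 2048, resolution = f_s/N = 52000/2048 = 1625/64 Hz
Zero-padding interpolates the spectrum (finer frequency grid)
but does NOT improve the true spectral resolution (ability to resolve close frequencies).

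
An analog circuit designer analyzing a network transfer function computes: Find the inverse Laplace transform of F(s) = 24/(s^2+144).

Standard pair: w/(s^2+w^2) <-> sin(wt)*u(t)
Recognize w^2 = 144, so w = 12; numerator 24 = 2*12.
f(t) = 2*sin(12t)*u(t)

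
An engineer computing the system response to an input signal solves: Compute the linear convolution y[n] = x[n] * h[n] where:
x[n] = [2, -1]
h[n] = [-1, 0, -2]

y[n] = sum_k x[k]*h[n-k]. Output length = len(x) + len(h) - 1 = 2 + 3 - 1 = 4.
y[0] = 2*-1 = -2
y[1] = -1*-1 + 2*0 = 1
y[2] = -1*0 + 2*-2 = -4
y[3] = -1*-2 = 2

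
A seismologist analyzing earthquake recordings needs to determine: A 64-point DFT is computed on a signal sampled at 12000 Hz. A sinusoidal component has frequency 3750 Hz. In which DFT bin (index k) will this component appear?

DFT frequency resolution = f_s/N = 12000/64 = 375/2 Hz
Bin index k = f_signal / resolution = 3750 / 375/2 = 20
The signal frequency 3750 Hz falls in DFT bin k = 20.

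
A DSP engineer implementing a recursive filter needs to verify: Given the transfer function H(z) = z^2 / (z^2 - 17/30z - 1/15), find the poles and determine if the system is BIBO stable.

Poles are roots of the denominator: z^2 - 17/30z - 1/15 = 0.
Quadratic formula: z = [-(-17/30) +/- sqrt((-17/30)^2 - 4*(-1/15))] / 2
Discriminant = 289/900 + 4/15 = 529/900; sqrt = 23/30.
z = (17/30 +/- 23/30) / 2 => z = 2/3 or z = -1/10.
|p1| = 2/3, |p2| = 1/10.
For BIBO stability, all poles must lie inside the unit circle (|p| < 1).
System is STABLE since both |p| < 1.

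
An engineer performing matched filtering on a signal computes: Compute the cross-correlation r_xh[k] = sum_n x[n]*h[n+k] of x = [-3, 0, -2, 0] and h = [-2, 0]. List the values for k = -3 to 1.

Both sequences indexed from 0 and zero outside their support.
Lags with overlap: k = -3 to 1.
  r_xh[-3] = x[3]*h[0] = 0
  r_xh[-2] = x[2]*h[0] + x[3]*h[1] = 4
  r_xh[-1] = x[1]*h[0] + x[2]*h[1] = 0
  r_xh[0] = x[0]*h[0] + x[1]*h[1] = 6
  r_xh[1] = x[0]*h[1] = 0
r_xh = [0, 4, 0, 6, 0] (for k = -3, ..., 1)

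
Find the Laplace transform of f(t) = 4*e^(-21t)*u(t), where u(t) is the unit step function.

Standard Laplace transform pair:
e^(-at)*u(t) <-> 1/(s+a)
With a = 21: L{4*e^(-21t)*u(t)} = 4/(s+21), ROC: Re(s) > -21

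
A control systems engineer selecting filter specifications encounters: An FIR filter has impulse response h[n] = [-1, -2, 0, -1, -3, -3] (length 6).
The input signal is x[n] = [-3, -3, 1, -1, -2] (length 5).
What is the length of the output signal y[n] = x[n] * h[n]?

For linear convolution, the output length is:
len(y) = len(x) + len(h) - 1 = 5 + 6 - 1 = 10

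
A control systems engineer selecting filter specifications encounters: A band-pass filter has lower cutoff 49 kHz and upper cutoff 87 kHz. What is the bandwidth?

Bandwidth = f_high - f_low
= 87 kHz - 49 kHz = 38 kHz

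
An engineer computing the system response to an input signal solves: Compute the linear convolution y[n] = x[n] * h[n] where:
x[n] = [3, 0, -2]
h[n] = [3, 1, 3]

y[n] = sum_k x[k]*h[n-k]. Output length = len(x) + len(h) - 1 = 3 + 3 - 1 = 5.
y[0] = 3*3 = 9
y[1] = 0*3 + 3*1 = 3
y[2] = -2*3 + 0*1 + 3*3 = 3
y[3] = -2*1 + 0*3 = -2
y[4] = -2*3 = -6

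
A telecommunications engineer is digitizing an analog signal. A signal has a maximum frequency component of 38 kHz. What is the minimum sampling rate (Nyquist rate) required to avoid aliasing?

By the Nyquist-Shannon sampling theorem,
the minimum sampling rate (Nyquist rate) must be at least 2 * f_max.
Nyquist rate = 2 * 38 kHz = 76 kHz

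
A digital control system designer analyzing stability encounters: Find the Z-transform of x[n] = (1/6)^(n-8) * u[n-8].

Time-shifting property: if X(z) = Z{x[n]}, then Z{x[n-d]} = z^(-d) * X(z)
X(z) = z/(z - 1/6) for x[n] = (1/6)^n * u[n]
Z{x[n-8]} = z^(-8) * z/(z - 1/6) = z^(-7)/(z - 1/6)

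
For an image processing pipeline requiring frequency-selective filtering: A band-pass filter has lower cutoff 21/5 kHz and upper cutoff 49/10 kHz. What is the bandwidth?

Bandwidth = f_high - f_low
= 49/10 kHz - 21/5 kHz = 7/10 kHz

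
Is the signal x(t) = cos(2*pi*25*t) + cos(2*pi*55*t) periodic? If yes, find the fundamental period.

f1 = 25 Hz, f2 = 55 Hz
Period T1 = 1/25, T2 = 1/55
Ratio T1/T2 = 55/25, which is rational.
The signal is periodic with fundamental period T = 1/GCD(25,55) = 1/5 s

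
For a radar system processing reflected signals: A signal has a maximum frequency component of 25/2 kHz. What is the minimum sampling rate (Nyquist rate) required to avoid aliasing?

By the Nyquist-Shannon sampling theorem,
the minimum sampling rate (Nyquist rate) must be at least 2 * f_max.
Nyquist rate = 2 * 25/2 kHz = 25 kHz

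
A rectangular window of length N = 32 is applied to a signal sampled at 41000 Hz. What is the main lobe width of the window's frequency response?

For a rectangular window of length N,
the main lobe width in frequency is 2*f_s/N.
= 2*41000/32 = 5125/2 Hz
This determines the minimum frequency separation for resolving two sinusoids.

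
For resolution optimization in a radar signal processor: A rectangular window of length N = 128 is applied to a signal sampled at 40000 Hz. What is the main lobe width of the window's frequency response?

For a rectangular window of length N,
the main lobe width in frequency is 2*f_s/N.
= 2*40000/128 = 625 Hz
This determines the minimum frequency separation for resolving two sinusoids.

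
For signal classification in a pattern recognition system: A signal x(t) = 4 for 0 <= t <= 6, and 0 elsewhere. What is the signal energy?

Energy = integral of |x(t)|^2 dt over the signal duration
= 4^2 * 6 = 16 * 6 = 96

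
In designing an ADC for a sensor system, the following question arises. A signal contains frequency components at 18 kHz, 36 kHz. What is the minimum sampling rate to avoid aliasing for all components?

The highest frequency component is f_max = 36 kHz.
Nyquist rate = 2 * f_max = 2 * 36 kHz = 72 kHz.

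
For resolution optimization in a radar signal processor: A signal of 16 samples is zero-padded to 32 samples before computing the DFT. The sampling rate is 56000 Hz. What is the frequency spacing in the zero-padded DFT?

Original DFT: N = 16, resolution = f_s/N = 56000/16 = 3500 Hz
Zero-padded DFT: N = 32, resolution = f_s/N = 56000/32 = 1750 Hz
Zero-padding interpolates the spectrum (finer frequency grid)
but does NOT improve the true spectral resolution (ability to resolve close frequencies).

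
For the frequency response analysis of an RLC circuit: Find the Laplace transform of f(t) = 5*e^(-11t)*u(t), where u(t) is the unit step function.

Standard Laplace transform pair:
e^(-at)*u(t) <-> 1/(s+a)
With a = 11: L{5*e^(-11t)*u(t)} = 5/(s+11), ROC: Re(s) > -11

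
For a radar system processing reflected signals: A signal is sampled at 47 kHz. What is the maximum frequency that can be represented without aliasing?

The maximum frequency that can be represented without aliasing
is the Nyquist frequency: f_max = f_s / 2 = 47 kHz / 2 = 47/2 kHz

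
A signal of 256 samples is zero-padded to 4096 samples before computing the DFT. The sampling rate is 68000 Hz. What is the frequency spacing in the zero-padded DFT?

Original DFT: N = 256, resolution = f_s/N = 68000/256 = 2125/8 Hz
Zero-padded DFT: N = 4096, resolution = f_s/N = 68000/4096 = 2125/128 Hz
Zero-padding interpolates the spectrum (finer frequency grid)
but does NOT improve the true spectral resolution (ability to resolve close frequencies).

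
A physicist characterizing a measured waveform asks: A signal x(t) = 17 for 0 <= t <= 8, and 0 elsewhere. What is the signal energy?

Energy = integral of |x(t)|^2 dt over the signal duration
= 17^2 * 8 = 289 * 8 = 2312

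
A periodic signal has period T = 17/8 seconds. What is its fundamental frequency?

The fundamental frequency is the reciprocal of the period.
f = 1/T = 1/(17/8) = 8/17 Hz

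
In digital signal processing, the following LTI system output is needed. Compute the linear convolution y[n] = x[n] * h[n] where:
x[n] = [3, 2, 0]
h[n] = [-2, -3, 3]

y[n] = sum_k x[k]*h[n-k]. Output length = len(x) + len(h) - 1 = 3 + 3 - 1 = 5.
y[0] = 3*-2 = -6
y[1] = 2*-2 + 3*-3 = -13
y[2] = 0*-2 + 2*-3 + 3*3 = 3
y[3] = 0*-3 + 2*3 = 6
y[4] = 0*3 = 0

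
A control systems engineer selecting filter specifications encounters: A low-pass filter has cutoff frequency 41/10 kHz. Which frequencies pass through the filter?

A low-pass filter passes all frequencies below the cutoff frequency 41/10 kHz and attenuates higher frequencies.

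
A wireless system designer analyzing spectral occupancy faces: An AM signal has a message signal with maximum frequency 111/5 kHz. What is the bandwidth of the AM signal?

In AM (double-sideband), the bandwidth is twice the message frequency.
BW = 2 * f_m = 2 * 111/5 kHz = 222/5 kHz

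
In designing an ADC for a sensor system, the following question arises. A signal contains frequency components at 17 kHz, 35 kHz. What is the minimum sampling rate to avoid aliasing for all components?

The highest frequency component is f_max = 35 kHz.
Nyquist rate = 2 * f_max = 2 * 35 kHz = 70 kHz.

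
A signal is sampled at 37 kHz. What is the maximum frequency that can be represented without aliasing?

The maximum frequency that can be represented without aliasing
is the Nyquist frequency: f_max = f_s / 2 = 37 kHz / 2 = 37/2 kHz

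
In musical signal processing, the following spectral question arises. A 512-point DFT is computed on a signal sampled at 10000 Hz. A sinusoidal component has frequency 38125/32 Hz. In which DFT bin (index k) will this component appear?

DFT frequency resolution = f_s/N = 10000/512 = 625/32 Hz
Bin index k = f_signal / resolution = 38125/32 / 625/32 = 61
The signal frequency 38125/32 Hz falls in DFT bin k = 61.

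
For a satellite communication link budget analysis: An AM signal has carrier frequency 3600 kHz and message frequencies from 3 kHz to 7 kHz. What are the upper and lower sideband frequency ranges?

Upper sideband (USB) = fc + [fm_low, fm_high] = 3600 + [3, 7] = [3603, 3607] kHz
Lower sideband (LSB) = fc - [fm_high, fm_low] = 3600 - [7, 3] = [3593, 3597] kHz
Total occupied spectrum: 3593 kHz to 3607 kHz (plus carrier at 3600 kHz)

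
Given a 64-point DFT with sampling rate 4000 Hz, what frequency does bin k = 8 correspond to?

The frequency of DFT bin k is: f_k = k * f_s / N
f_8 = 8 * 4000 / 64 = 500 Hz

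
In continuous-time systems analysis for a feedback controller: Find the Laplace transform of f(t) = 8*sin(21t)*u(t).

Standard pair: sin(wt)*u(t) <-> w/(s^2+w^2)
With w = 21: L{8*sin(21t)*u(t)} = 168/(s^2+441)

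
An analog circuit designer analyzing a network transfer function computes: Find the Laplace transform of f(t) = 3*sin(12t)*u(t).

Standard pair: sin(wt)*u(t) <-> w/(s^2+w^2)
With w = 12: L{3*sin(12t)*u(t)} = 36/(s^2+144)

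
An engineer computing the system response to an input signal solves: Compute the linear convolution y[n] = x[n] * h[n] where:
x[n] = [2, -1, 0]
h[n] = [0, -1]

y[n] = sum_k x[k]*h[n-k]. Output length = len(x) + len(h) - 1 = 3 + 2 - 1 = 4.
y[0] = 2*0 = 0
y[1] = -1*0 + 2*-1 = -2
y[2] = 0*0 + -1*-1 = 1
y[3] = 0*-1 = 0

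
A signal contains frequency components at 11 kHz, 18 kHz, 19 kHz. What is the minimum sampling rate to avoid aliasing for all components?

The highest frequency component is f_max = 19 kHz.
Nyquist rate = 2 * f_max = 2 * 19 kHz = 38 kHz.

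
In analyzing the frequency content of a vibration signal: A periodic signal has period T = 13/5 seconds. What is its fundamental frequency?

The fundamental frequency is the reciprocal of the period.
f = 1/T = 1/(13/5) = 5/13 Hz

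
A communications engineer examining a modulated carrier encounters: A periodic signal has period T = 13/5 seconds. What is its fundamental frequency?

The fundamental frequency is the reciprocal of the period.
f = 1/T = 1/(13/5) = 5/13 Hz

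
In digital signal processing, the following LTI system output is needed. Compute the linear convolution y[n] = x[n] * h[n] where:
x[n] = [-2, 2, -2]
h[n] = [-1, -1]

y[n] = sum_k x[k]*h[n-k]. Output length = len(x) + len(h) - 1 = 3 + 2 - 1 = 4.
y[0] = -2*-1 = 2
y[1] = 2*-1 + -2*-1 = 0
y[2] = -2*-1 + 2*-1 = 0
y[3] = -2*-1 = 2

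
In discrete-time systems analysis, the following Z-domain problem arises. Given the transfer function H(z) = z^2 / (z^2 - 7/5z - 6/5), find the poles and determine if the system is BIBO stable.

Poles are roots of the denominator: z^2 - 7/5z - 6/5 = 0.
Quadratic formula: z = [-(-7/5) +/- sqrt((-7/5)^2 - 4*(-6/5))] / 2
Discriminant = 49/25 + 24/5 = 169/25; sqrt = 13/5.
z = (7/5 +/- 13/5) / 2 => z = 2 or z = -3/5.
|p1| = 2, |p2| = 3/5.
For BIBO stability, all poles must lie inside the unit circle (|p| < 1).
System is UNSTABLE since at least one |p| >= 1.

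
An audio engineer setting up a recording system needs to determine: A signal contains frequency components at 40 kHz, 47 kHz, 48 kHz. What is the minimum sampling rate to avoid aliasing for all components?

The highest frequency component is f_max = 48 kHz.
Nyquist rate = 2 * f_max = 2 * 48 kHz = 96 kHz.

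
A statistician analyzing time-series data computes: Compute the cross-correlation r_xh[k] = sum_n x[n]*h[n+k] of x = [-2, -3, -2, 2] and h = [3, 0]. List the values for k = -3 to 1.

Both sequences indexed from 0 and zero outside their support.
Lags with overlap: k = -3 to 1.
  r_xh[-3] = x[3]*h[0] = 6
  r_xh[-2] = x[2]*h[0] + x[3]*h[1] = -6
  r_xh[-1] = x[1]*h[0] + x[2]*h[1] = -9
  r_xh[0] = x[0]*h[0] + x[1]*h[1] = -6
  r_xh[1] = x[0]*h[1] = 0
r_xh = [6, -6, -9, -6, 0] (for k = -3, ..., 1)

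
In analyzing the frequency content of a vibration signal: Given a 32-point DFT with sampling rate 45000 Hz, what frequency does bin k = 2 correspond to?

The frequency of DFT bin k is: f_k = k * f_s / N
f_2 = 2 * 45000 / 32 = 5625/2 Hz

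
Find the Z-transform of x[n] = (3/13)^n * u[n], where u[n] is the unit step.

The Z-transform of a^n * u[n] is z/(z-a) for |z| > |a|.
Here a = 3/13, so X(z) = z/(z - (3/13)) = 13z/(13z - 3)
ROC: |z| > 3/13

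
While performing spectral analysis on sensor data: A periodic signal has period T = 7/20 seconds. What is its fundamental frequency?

The fundamental frequency is the reciprocal of the period.
f = 1/T = 1/(7/20) = 20/7 Hz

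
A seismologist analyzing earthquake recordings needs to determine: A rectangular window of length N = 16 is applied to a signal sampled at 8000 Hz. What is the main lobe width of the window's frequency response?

For a rectangular window of length N,
the main lobe width in frequency is 2*f_s/N.
= 2*8000/16 = 1000 Hz
This determines the minimum frequency separation for resolving two sinusoids.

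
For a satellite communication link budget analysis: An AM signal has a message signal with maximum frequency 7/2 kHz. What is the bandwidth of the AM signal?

In AM (double-sideband), the bandwidth is twice the message frequency.
BW = 2 * f_m = 2 * 7/2 kHz = 7 kHz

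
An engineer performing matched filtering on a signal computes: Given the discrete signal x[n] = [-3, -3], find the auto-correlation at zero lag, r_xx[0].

The auto-correlation at zero lag r_xx[0] equals the signal energy.
r_xx[0] = sum of x[n]^2 = (-3)^2 + (-3)^2
= 9 + 9 = 18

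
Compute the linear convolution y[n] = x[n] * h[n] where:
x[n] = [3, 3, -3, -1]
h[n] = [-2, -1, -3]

y[n] = sum_k x[k]*h[n-k]. Output length = len(x) + len(h) - 1 = 4 + 3 - 1 = 6.
y[0] = 3*-2 = -6
y[1] = 3*-2 + 3*-1 = -9
y[2] = -3*-2 + 3*-1 + 3*-3 = -6
y[3] = -1*-2 + -3*-1 + 3*-3 = -4
y[4] = -1*-1 + -3*-3 = 10
y[5] = -1*-3 = 3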